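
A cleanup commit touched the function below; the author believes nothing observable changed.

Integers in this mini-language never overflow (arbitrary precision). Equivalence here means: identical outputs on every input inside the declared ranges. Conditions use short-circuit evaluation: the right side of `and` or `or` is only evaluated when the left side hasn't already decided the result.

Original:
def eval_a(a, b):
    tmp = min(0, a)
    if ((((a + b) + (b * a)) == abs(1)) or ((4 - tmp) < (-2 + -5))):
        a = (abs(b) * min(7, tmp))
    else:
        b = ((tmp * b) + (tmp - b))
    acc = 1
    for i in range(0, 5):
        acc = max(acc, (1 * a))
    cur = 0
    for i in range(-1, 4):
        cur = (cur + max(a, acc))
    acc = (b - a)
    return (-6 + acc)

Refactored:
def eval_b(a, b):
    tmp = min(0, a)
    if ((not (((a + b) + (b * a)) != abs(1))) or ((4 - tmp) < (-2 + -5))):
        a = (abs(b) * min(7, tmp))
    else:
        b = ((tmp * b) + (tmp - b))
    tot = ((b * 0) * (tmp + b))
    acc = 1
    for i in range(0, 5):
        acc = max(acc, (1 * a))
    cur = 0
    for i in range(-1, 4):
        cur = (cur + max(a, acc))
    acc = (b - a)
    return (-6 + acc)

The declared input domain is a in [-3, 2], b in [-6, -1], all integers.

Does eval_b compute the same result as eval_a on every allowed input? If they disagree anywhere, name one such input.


Reading the diff, among the changes: local variable names differ, plus comparison usage differs, plus boolean connective usage differs, plus constant usage differs, plus statement counts differ, plus arithmetic usage differs.
Spot check at a=1, b=-2 — eval_a: tmp := 0 | ((((a + b) + (b * a)) == abs(1)) or ((4 - tmp) < (-2 + -5))): false | b := 2 | acc := 1 | iter i=0: | acc := 1 | iter i=1: | acc := 1 | iter i=2: | acc := 1 | iter i=3: | acc := 1 | iter i=4: | acc := 1 | cur := 0 | iter i=-1: | cur := 1 | iter i=0: | cur := 2 | iter i=1: | cur := 3 | iter i=2: | cur := 4 | iter i=3: | cur := 5 | acc := 1 | result -5. eval_b: tmp := 0 | ((not (((a + b) + (b * a)) != abs(1))) or ((4 - tmp) < (-2 + -5))): false | b := 2 | tot := 0 | acc := 1 | iter i=0: | acc := 1 | iter i=1: | acc := 1 | iter i=2: | acc := 1 | iter i=3: | acc := 1 | iter i=4: | acc := 1 | cur := 0 | iter i=-1: | cur := 1 | iter i=0: | cur := 2 | iter i=1: | cur := 3 | iter i=2: | cur := 4 | iter i=3: | cur := 5 | acc := 1 | result -5. Both give -5.
Across all 36 domain points the two functions coincide.
verdict: equivalent


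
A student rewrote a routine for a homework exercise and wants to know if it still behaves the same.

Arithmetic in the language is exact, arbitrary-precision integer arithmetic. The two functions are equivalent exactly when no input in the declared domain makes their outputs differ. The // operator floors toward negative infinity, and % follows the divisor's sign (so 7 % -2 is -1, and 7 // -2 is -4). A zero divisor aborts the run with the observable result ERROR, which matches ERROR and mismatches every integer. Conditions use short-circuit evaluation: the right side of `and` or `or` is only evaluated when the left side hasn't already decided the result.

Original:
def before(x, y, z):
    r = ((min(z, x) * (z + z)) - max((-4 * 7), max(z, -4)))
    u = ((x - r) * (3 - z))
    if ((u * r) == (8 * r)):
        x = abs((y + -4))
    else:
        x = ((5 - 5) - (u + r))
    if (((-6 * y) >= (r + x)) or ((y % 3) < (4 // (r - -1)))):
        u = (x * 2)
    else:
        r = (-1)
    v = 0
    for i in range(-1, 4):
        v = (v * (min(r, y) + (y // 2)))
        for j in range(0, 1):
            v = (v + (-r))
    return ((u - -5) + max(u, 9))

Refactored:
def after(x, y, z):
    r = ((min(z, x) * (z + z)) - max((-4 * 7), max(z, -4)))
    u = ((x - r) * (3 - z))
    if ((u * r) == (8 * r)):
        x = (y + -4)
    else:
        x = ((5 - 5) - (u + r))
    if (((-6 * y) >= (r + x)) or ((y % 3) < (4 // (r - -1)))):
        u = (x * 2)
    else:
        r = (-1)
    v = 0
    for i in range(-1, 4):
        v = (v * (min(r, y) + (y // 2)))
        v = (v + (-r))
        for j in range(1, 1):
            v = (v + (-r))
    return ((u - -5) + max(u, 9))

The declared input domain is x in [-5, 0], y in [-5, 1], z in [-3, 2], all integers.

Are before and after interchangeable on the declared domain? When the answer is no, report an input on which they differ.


On input x=-5, y=-5, z=0, before returns 41 while after returns -4.
verdict: not equivalent; witness: x=-5, y=-5, z=0


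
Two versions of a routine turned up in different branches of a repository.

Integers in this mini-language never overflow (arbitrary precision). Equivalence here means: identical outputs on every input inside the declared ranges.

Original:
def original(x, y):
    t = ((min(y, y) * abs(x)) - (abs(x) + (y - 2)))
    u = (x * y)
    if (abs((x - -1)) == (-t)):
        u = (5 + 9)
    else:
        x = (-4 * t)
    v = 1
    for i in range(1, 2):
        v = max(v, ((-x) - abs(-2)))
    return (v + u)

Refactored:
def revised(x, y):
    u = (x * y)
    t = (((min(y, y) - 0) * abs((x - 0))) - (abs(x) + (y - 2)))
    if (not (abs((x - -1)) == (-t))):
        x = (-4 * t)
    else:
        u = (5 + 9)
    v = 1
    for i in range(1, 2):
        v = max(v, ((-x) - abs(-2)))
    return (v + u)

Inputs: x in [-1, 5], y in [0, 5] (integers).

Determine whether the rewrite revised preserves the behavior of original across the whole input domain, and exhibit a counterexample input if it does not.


The two are interchangeable: arithmetic usage differs; also boolean connective usage differs; also constant usage differs, and every declared input agrees.
One worked example (x=0, y=5) — original: t=-3, then u=0, then (abs((x - -1)) == (-t)) is false, then x=12, then v=1, then (i=1), then v=1, then returns 1; revised: u=0, then t=-3, then (not (abs((x - -1)) == (-t))) is true, then x=12, then v=1, then (i=1), then v=1, then returns 1; agreement on 1.
Checked all 42 inputs in the declared domain: the outputs agree on every one.
verdict: equivalent


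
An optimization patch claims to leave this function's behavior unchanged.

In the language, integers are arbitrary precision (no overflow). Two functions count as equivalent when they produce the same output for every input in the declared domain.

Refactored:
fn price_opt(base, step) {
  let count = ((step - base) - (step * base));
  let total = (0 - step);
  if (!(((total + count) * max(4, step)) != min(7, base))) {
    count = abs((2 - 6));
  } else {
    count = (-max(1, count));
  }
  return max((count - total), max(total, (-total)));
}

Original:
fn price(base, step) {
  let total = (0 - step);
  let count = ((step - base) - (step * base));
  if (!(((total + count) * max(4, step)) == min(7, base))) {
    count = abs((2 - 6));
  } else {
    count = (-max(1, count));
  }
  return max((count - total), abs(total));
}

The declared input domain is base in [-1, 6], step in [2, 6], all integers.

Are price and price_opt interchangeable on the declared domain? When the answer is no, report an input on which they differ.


At base=-1, step=2: price gives 6, price_opt gives 2.
verdict: not equivalent; witness: base=-1, step=2


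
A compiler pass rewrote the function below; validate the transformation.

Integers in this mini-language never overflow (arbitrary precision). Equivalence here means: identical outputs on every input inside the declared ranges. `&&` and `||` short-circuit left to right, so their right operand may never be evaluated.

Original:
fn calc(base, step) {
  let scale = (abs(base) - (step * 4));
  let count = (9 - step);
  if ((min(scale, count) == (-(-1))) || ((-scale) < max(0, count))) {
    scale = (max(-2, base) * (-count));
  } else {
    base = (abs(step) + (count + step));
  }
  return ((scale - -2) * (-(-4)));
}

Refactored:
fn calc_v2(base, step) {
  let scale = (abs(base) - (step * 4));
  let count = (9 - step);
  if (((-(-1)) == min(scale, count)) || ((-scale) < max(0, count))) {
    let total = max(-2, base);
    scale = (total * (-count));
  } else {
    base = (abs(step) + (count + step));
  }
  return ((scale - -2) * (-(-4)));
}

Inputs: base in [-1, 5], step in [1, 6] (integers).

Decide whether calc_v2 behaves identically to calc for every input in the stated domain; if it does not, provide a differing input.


Although local variable names differ; also statement counts differ, 42/42 inputs agree.
verdict: equivalent


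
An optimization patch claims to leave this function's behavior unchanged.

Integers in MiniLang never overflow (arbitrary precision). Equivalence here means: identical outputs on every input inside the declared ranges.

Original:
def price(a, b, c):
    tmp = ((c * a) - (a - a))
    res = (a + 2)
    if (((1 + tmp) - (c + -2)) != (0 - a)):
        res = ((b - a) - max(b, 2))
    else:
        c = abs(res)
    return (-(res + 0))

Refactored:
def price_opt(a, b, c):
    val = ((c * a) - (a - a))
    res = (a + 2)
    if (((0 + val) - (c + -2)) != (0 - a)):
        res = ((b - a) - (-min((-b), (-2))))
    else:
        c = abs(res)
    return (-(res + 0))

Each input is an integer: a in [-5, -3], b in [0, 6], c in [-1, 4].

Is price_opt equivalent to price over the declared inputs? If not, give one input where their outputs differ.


a=-3, b=0, c=0 yields 1 from price but -1 from price_opt.
verdict: not equivalent; witness: a=-3, b=0, c=0


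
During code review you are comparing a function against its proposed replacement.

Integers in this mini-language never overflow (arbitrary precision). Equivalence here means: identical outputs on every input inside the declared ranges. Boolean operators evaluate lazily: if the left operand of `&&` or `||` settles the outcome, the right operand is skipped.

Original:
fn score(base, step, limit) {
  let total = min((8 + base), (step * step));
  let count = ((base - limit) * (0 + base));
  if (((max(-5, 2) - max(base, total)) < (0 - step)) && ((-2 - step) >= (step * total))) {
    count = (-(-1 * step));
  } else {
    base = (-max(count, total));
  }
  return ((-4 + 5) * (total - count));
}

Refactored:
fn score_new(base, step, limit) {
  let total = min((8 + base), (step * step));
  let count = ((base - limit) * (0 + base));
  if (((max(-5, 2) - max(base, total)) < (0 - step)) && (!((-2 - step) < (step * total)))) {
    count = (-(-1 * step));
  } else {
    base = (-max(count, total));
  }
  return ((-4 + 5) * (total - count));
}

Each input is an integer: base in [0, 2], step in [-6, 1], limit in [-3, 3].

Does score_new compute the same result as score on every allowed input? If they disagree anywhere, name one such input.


Changes here: boolean connective usage differs; also comparison usage differs; the full 168-point sweep finds no disagreement.
verdict: equivalent


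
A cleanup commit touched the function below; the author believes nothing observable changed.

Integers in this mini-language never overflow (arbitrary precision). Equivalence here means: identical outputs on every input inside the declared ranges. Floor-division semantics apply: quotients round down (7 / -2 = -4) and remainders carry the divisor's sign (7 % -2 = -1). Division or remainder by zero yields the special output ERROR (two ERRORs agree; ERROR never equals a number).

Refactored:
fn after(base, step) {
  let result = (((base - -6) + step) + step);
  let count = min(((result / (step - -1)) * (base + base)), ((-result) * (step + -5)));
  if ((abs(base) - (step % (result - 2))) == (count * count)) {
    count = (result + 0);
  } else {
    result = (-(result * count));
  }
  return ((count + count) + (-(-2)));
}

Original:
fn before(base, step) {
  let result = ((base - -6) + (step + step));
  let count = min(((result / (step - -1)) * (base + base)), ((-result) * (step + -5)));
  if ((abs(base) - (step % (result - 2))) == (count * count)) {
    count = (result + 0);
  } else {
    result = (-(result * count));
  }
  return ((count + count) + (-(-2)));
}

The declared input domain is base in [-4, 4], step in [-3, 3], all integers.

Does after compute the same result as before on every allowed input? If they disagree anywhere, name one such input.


The two versions differ — the changes include same computation, different form.
Spot check at base=-2, step=3 — before: result becomes 10; next count becomes -8; next ((abs(base) - (step % (result - 2))) == (count * count)) evaluates to false; next result becomes 80; next final value -14. after: result becomes 10; next count becomes -8; next ((abs(base) - (step % (result - 2))) == (count * count)) evaluates to false; next result becomes 80; next final value -14. Both give -14.
Checked all 63 inputs in the declared domain: the outputs agree on every one.
verdict: equivalent


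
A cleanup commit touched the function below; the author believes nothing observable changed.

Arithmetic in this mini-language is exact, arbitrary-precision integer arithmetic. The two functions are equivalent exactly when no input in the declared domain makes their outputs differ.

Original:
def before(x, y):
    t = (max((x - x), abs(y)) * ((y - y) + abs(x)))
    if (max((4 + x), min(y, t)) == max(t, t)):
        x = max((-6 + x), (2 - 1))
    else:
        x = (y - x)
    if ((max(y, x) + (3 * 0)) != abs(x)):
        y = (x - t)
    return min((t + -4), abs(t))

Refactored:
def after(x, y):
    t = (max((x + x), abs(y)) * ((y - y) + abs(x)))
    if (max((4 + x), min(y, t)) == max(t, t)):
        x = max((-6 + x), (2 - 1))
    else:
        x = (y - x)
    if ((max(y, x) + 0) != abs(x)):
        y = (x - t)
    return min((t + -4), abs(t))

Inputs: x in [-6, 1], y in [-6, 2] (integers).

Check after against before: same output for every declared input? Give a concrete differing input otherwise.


Take x=1, y=-1.
before: t := 1 | (max((4 + x), min(y, t)) == max(t, t)): false | x := -2 | ((max(y, x) + (3 * 0)) != abs(x)): true | y := -3 | result -3
after: t := 2 | (max((4 + x), min(y, t)) == max(t, t)): false | x := -2 | ((max(y, x) + 0) != abs(x)): true | y := -4 | result -2
-3 against -2: the behavior changed.
verdict: not equivalent; witness: x=1, y=-1


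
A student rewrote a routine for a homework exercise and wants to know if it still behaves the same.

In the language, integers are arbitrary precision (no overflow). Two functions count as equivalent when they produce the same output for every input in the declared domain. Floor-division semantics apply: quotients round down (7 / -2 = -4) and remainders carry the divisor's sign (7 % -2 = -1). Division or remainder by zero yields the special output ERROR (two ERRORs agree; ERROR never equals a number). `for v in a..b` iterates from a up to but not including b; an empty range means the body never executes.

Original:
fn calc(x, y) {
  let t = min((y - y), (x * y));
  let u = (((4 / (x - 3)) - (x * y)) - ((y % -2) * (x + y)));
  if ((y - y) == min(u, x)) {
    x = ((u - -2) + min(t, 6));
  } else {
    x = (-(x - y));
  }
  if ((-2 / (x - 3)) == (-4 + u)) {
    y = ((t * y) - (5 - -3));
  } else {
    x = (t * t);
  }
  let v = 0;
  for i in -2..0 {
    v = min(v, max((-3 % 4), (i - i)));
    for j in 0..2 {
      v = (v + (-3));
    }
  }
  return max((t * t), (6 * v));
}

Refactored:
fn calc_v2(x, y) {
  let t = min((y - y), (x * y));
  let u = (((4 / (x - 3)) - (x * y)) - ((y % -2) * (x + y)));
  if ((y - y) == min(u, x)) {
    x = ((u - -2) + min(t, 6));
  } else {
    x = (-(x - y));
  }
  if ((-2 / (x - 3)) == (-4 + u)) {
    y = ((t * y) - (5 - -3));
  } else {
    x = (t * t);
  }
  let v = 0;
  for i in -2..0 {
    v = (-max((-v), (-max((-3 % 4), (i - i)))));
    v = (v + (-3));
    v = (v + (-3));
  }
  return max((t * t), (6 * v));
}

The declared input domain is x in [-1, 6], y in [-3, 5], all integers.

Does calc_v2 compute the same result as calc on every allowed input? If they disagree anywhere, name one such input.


Side by side, the visible changes include: min/max/abs usage differs, plus local variable names differ, plus arithmetic usage differs, plus constant usage differs, plus loop structure differs.
Tracing x=4, y=4: calc: t := 0 | u := -12 | ((y - y) == min(u, x)): false | x := 0 | ((-2 / (x - 3)) == (-4 + u)): false | x := 0 | v := 0 | iter i=-2: | v := 0 | iter j=0: | v := -3 | iter j=1: | v := -6 | iter i=-1: | v := -6 | iter j=0: | v := -9 | iter j=1: | v := -12 | result 0 | calc_v2: t := 0 | u := -12 | ((y - y) == min(u, x)): false | x := 0 | ((-2 / (x - 3)) == (-4 + u)): false | x := 0 | v := 0 | iter i=-2: | v := 0 | v := -3 | v := -6 | iter i=-1: | v := -6 | v := -9 | v := -12 | result 0 — matching result 0.
Across all 72 domain points the two functions coincide.
verdict: equivalent


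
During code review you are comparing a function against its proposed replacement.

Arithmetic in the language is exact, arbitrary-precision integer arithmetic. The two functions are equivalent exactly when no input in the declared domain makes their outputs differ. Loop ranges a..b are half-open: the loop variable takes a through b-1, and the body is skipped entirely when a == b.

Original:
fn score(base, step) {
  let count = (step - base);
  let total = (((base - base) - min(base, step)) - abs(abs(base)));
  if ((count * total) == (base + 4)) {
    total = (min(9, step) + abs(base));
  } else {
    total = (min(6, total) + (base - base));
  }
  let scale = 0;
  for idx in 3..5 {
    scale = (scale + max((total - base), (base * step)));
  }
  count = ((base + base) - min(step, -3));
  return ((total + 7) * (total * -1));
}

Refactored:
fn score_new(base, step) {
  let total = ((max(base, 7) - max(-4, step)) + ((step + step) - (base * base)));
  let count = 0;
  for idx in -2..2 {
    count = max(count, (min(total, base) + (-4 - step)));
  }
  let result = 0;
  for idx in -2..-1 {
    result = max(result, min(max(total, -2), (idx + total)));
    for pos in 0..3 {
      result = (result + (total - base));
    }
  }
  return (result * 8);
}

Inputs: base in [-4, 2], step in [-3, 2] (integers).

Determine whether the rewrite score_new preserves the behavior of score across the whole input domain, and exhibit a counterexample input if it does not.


The rewrite breaks on base=-4, step=-3, where the results are -8 and -192.
score: count := 1 | total := 0 | ((count * total) == (base + 4)): true | total := 1 | scale := 0 | iter idx=3: | scale := 12 | iter idx=4: | scale := 24 | count := -5 | result -8
score_new: total := -12 | count := 0 | iter idx=-2: | count := 0 | iter idx=-1: | count := 0 | iter idx=0: | count := 0 | iter idx=1: | count := 0 | result := 0 | iter idx=-2: | result := 0 | iter pos=0: | result := -8 | iter pos=1: | result := -16 | iter pos=2: | result := -24 | result -192
verdict: not equivalent; witness: base=-4, step=-3


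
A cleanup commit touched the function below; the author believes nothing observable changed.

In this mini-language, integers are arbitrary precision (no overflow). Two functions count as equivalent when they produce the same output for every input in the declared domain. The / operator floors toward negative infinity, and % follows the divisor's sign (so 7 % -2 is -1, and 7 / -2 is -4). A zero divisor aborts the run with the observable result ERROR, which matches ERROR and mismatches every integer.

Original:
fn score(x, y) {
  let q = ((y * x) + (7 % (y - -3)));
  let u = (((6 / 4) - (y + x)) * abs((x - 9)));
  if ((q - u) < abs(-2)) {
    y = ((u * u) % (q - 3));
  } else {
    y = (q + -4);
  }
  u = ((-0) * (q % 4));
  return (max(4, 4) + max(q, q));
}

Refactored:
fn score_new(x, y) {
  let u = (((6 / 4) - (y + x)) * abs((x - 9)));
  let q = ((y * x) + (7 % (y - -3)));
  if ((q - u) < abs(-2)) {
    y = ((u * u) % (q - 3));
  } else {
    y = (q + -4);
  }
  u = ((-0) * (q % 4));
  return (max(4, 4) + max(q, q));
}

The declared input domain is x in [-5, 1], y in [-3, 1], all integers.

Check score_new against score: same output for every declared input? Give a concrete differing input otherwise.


Although same computation, different form, 35/35 inputs agree.
verdict: equivalent


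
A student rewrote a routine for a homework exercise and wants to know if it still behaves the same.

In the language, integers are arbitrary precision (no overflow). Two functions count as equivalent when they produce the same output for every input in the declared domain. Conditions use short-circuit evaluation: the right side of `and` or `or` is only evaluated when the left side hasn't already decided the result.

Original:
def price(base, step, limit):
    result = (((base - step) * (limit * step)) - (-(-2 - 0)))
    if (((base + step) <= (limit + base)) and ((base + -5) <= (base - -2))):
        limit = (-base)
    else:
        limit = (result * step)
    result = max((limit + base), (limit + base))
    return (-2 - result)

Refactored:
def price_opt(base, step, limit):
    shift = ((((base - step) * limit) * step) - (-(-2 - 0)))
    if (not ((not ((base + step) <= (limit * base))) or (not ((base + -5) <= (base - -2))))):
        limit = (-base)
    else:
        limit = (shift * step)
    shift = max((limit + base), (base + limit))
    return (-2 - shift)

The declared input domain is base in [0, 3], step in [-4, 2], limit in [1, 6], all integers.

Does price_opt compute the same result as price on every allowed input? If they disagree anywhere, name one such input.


Try base=0, step=1, limit=1.
price: result := -3 | (((base + step) <= (limit + base)) and ((base + -5) <= (base - -2))): true | limit := 0 | result := 0 | result -2
price_opt: shift := -3 | (not ((not ((base + step) <= (limit * base))) or (not ((base + -5) <= (base - -2))))): false | limit := -3 | shift := -3 | result 1
-2 and 1 differ, so these are not the same function on this domain.
verdict: not equivalent; witness: base=0, step=1, limit=1


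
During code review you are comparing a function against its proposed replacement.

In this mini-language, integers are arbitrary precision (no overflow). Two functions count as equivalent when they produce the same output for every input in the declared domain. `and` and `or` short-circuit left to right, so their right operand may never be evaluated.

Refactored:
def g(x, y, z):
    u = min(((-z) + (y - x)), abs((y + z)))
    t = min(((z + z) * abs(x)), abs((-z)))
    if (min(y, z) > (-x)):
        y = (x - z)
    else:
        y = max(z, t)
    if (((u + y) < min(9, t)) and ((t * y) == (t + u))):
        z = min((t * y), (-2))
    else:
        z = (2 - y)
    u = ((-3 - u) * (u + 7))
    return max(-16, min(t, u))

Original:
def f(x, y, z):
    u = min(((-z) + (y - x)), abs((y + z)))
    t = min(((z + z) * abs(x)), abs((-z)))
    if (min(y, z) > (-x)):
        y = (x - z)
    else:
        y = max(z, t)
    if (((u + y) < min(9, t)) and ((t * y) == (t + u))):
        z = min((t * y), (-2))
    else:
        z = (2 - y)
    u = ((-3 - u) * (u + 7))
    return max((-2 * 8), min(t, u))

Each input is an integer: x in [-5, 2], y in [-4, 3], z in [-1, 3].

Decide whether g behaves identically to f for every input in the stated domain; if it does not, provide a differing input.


Reading the diff, among the changes: arithmetic usage differs; also constant usage differs.
As a probe, take x=-2, y=-2, z=2: f runs u = -2; t = 2; (min(y, z) > (-x)) -> false; y = 2; (((u + y) < min(9, t)) and ((t * y) == (t + u))) -> false; z = 0; u = -5; return -5; g runs u = -2; t = 2; (min(y, z) > (-x)) -> false; y = 2; (((u + y) < min(9, t)) and ((t * y) == (t + u))) -> false; z = 0; u = -5; return -5; both end at -5.
Every one of the 320 inputs gives matching results.
verdict: equivalent


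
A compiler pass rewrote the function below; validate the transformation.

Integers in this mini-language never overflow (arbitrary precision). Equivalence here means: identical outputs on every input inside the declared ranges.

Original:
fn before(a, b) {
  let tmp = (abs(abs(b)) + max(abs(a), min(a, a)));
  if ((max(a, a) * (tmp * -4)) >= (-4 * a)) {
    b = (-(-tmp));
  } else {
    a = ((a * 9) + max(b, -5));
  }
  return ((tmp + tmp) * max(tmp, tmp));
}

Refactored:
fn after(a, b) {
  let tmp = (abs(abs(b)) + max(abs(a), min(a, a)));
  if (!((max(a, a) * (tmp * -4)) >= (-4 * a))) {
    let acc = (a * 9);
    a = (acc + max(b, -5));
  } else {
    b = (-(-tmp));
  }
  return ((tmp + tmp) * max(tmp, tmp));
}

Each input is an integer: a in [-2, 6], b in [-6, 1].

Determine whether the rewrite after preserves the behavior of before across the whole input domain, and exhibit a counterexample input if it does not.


Changes here: local variable names differ, and statement counts differ, and boolean connective usage differs; the full 72-point sweep finds no disagreement.
verdict: equivalent


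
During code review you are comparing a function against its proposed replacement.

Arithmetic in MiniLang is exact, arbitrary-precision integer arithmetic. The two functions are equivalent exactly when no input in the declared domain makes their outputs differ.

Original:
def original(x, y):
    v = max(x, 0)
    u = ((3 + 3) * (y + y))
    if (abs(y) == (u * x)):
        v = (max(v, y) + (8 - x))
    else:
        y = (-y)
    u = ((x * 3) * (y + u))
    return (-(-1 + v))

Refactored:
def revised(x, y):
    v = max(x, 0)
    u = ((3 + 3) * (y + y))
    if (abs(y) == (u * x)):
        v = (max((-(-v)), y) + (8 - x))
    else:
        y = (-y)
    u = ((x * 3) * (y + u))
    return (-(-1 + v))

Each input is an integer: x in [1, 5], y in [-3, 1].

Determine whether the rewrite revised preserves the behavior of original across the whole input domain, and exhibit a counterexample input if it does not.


Although same computation, different form, 25/25 inputs agree.
verdict: equivalent


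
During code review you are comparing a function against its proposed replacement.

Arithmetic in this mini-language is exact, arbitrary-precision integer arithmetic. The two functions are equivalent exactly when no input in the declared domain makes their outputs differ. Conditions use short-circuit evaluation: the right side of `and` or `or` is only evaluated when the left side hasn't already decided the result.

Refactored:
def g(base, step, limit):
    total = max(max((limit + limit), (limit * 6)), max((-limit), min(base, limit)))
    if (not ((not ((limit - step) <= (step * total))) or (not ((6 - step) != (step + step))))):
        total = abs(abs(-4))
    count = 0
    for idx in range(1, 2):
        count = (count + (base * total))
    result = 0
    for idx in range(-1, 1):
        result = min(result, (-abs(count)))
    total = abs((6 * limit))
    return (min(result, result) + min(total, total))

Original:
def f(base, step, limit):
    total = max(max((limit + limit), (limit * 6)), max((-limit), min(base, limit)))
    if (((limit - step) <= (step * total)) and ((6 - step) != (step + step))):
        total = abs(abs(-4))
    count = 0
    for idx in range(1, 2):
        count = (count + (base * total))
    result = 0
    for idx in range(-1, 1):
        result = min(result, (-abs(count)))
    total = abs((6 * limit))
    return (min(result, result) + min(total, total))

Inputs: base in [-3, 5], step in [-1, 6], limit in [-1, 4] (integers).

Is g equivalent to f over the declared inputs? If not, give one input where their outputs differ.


Changes here: boolean connective usage differs; the full 432-point sweep finds no disagreement.
verdict: equivalent


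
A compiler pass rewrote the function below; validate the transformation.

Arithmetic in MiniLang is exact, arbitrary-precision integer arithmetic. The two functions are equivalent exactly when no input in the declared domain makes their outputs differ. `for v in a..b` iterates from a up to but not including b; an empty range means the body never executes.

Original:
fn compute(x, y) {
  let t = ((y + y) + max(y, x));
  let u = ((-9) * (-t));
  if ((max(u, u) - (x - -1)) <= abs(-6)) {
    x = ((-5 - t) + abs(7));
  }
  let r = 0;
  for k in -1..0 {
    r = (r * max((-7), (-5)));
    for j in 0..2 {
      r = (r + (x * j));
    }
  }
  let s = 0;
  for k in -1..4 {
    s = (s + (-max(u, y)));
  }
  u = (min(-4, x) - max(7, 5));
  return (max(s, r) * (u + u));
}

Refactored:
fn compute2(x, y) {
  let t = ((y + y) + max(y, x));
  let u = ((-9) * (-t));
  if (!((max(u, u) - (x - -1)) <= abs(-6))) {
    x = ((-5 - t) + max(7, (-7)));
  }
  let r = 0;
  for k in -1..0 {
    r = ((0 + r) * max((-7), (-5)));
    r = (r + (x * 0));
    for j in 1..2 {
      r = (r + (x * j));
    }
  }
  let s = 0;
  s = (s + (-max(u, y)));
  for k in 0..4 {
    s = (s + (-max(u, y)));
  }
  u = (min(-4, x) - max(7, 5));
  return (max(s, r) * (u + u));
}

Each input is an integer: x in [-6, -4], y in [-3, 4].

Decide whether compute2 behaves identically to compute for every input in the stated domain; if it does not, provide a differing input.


Try x=-6, y=-3.
compute: t becomes -9; next u becomes -81; next ((max(u, u) - (x - -1)) <= abs(-6)) evaluates to true; next x becomes 11; next r becomes 0; next at k=-1:; next r becomes 0; next at j=0:; next r becomes 0; next at j=1:; next r becomes 11; next s becomes 0; next at k=-1:; next s becomes 3; next at k=0:; next s becomes 6; next at k=1:; next s becomes 9; next at k=2:; next s becomes 12; next at k=3:; next s becomes 15; next u becomes -11; next final value -330
compute2: t becomes -9; next u becomes -81; next (!((max(u, u) - (x - -1)) <= abs(-6))) evaluates to false; next r becomes 0; next at k=-1:; next r becomes 0; next r becomes 0; next at j=1:; next r becomes -6; next s becomes 0; next s becomes 3; next at k=0:; next s becomes 6; next at k=1:; next s becomes 9; next at k=2:; next s becomes 12; next at k=3:; next s becomes 15; next u becomes -13; next final value -390
-330 and -390 differ, so these are not the same function on this domain.
verdict: not equivalent; witness: x=-6, y=-3


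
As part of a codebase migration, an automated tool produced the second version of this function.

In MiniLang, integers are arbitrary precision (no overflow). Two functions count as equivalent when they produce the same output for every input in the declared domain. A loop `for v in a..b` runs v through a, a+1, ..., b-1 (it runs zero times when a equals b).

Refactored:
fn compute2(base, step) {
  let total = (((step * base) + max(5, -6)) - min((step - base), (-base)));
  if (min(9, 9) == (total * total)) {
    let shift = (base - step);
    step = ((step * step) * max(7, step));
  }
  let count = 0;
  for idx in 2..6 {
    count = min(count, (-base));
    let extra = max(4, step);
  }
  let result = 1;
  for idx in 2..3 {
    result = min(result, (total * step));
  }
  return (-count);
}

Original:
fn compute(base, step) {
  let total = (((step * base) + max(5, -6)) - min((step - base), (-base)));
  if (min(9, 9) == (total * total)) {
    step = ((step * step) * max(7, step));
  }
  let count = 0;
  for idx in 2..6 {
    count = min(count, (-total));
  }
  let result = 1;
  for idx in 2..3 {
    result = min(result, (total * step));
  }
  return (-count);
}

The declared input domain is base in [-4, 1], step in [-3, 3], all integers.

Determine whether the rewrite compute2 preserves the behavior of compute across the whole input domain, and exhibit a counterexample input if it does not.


Run the pair on base=-4, step=-3.
compute: total becomes 16; next (min(9, 9) == (total * total)) evaluates to false; next count becomes 0; next at idx=2:; next count becomes -16; next at idx=3:; next count becomes -16; next at idx=4:; next count becomes -16; next at idx=5:; next count becomes -16; next result becomes 1; next at idx=2:; next result becomes -48; next final value 16
compute2: total becomes 16; next (min(9, 9) == (total * total)) evaluates to false; next count becomes 0; next at idx=2:; next count becomes 0; next extra becomes 4; next at idx=3:; next count becomes 0; next extra becomes 4; next at idx=4:; next count becomes 0; next extra becomes 4; next at idx=5:; next count becomes 0; next extra becomes 4; next result becomes 1; next at idx=2:; next result becomes -48; next final value 0
16 != 0, so the rewrite changes behavior.
verdict: not equivalent; witness: base=-4, step=-3


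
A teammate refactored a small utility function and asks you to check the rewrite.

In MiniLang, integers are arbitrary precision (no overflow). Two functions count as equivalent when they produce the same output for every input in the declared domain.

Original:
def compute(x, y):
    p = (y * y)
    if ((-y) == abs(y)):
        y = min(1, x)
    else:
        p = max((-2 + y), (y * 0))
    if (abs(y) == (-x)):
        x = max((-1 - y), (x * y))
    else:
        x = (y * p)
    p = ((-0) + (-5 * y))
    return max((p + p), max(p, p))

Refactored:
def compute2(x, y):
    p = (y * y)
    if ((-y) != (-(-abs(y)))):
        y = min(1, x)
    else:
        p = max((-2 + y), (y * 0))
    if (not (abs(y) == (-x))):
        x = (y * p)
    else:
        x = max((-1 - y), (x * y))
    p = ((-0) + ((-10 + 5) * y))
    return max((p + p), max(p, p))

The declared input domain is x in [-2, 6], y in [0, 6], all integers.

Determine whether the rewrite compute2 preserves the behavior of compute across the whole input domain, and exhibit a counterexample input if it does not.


There is a counterexample at x=-2, y=0: 20 on one side, 0 on the other.
compute: p=0, then ((-y) == abs(y)) is true, then y=-2, then (abs(y) == (-x)) is true, then x=4, then p=10, then returns 20
compute2: p=0, then ((-y) != (-(-abs(y)))) is false, then p=0, then (not (abs(y) == (-x))) is true, then x=0, then p=0, then returns 0
verdict: not equivalent; witness: x=-2, y=0


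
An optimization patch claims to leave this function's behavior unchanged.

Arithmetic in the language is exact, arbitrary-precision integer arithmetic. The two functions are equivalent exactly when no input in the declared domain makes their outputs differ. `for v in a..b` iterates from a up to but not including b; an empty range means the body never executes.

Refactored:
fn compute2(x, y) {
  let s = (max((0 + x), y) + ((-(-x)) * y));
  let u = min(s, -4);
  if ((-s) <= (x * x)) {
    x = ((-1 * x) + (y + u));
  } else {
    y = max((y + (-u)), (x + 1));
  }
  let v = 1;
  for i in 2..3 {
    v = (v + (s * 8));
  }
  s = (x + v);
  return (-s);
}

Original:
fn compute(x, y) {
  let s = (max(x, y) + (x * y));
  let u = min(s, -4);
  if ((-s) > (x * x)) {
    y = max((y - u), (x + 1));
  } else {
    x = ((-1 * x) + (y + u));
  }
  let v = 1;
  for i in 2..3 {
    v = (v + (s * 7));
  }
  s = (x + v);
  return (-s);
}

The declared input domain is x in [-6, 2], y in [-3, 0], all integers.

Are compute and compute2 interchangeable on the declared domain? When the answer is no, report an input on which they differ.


Run the pair on x=-6, y=-3.
compute: s = 15; u = -4; ((-s) > (x * x)) -> false; x = -1; v = 1; [i=2]; v = 106; s = 105; return -105
compute2: s = 15; u = -4; ((-s) <= (x * x)) -> true; x = -1; v = 1; [i=2]; v = 121; s = 120; return -120
-105 against -120: the behavior changed.
verdict: not equivalent; witness: x=-6, y=-3


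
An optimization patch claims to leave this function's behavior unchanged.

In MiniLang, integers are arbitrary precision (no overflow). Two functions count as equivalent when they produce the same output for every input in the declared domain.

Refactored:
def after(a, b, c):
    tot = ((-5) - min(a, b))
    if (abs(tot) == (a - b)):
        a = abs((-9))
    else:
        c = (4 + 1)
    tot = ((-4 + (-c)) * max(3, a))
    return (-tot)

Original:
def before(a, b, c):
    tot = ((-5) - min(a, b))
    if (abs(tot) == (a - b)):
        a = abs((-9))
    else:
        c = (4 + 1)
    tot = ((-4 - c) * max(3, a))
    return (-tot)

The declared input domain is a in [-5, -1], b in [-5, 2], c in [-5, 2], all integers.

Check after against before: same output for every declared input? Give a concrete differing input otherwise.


Although arithmetic usage differs, 320/320 inputs agree.
verdict: equivalent


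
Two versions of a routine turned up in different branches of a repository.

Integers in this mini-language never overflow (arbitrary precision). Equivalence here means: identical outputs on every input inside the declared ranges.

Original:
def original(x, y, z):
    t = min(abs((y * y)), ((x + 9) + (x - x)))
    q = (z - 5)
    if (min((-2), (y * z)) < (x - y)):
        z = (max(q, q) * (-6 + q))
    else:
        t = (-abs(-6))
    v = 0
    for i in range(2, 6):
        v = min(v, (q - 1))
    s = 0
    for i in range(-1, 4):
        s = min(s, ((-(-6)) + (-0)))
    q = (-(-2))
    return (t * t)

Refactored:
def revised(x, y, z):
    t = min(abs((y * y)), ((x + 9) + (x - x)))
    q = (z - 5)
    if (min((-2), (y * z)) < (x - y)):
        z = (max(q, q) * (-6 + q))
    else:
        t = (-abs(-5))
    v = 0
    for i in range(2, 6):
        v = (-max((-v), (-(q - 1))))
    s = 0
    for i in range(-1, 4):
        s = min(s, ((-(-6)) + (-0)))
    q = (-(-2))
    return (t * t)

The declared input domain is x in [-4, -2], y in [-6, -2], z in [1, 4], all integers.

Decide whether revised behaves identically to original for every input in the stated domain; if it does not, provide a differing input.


These are not equivalent — on x=-4, y=-2, z=1 the outputs split (36 vs 25).
original: t := 4 | q := -4 | (min((-2), (y * z)) < (x - y)): false | t := -6 | v := 0 | iter i=2: | v := -5 | iter i=3: | v := -5 | iter i=4: | v := -5 | iter i=5: | v := -5 | s := 0 | iter i=-1: | s := 0 | iter i=0: | s := 0 | iter i=1: | s := 0 | iter i=2: | s := 0 | iter i=3: | s := 0 | q := 2 | result 36
revised: t := 4 | q := -4 | (min((-2), (y * z)) < (x - y)): false | t := -5 | v := 0 | iter i=2: | v := -5 | iter i=3: | v := -5 | iter i=4: | v := -5 | iter i=5: | v := -5 | s := 0 | iter i=-1: | s := 0 | iter i=0: | s := 0 | iter i=1: | s := 0 | iter i=2: | s := 0 | iter i=3: | s := 0 | q := 2 | result 25
verdict: not equivalent; witness: x=-4, y=-2, z=1


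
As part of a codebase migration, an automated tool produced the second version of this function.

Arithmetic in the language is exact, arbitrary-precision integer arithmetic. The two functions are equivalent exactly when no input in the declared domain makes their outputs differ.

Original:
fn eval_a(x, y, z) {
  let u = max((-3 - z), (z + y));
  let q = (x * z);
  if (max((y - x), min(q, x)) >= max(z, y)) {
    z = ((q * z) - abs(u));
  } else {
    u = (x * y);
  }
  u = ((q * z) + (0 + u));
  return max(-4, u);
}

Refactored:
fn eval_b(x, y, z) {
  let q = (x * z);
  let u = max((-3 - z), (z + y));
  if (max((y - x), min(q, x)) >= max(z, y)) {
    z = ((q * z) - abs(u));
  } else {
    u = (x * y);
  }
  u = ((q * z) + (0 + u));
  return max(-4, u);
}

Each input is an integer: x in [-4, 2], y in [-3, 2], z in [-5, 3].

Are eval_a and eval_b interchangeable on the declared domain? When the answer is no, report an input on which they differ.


Comparing the listings, the differences include: same computation, different form.
Spot check at x=-3, y=0, z=-3 — eval_a: u := 0 | q := 9 | (max((y - x), min(q, x)) >= max(z, y)): true | z := -27 | u := -243 | result -4. eval_b: q := 9 | u := 0 | (max((y - x), min(q, x)) >= max(z, y)): true | z := -27 | u := -243 | result -4. Both give -4.
An exhaustive pass over the 378 declared inputs shows identical outputs.
verdict: equivalent


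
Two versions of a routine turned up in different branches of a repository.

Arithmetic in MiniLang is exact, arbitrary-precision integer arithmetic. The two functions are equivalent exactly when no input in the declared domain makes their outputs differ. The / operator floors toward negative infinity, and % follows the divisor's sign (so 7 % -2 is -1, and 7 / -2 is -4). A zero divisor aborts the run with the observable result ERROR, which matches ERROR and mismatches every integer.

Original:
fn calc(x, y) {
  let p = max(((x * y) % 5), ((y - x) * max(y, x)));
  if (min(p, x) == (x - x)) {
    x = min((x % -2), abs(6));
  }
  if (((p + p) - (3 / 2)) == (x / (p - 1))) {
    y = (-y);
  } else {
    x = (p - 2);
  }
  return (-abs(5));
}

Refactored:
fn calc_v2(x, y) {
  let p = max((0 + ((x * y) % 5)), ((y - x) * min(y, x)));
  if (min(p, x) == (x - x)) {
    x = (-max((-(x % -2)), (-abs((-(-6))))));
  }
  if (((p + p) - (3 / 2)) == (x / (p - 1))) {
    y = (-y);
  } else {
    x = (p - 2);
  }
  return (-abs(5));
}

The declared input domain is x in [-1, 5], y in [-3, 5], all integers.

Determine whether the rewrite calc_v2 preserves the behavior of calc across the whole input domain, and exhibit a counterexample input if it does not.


Try x=-1, y=4.
calc: p = 20; (min(p, x) == (x - x)) -> false; (((p + p) - (3 / 2)) == (x / (p - 1))) -> false; x = 18; return -5
calc_v2: p = 1; (min(p, x) == (x - x)) -> false; division by zero -> ERROR
-5 and ERROR differ, so these are not the same function on this domain.
verdict: not equivalent; witness: x=-1, y=4
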